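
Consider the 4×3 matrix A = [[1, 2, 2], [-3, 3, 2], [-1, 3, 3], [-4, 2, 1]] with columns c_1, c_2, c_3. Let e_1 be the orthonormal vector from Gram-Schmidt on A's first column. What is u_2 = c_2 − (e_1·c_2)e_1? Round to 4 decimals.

e_1 = c_1/‖c_1‖ = (1, -3, -1, -4)/5.1962 = (0.1925, -0.5774, -0.1925, -0.7698).
r_{12} = e_1·c_2 = -3.4641.
u_2 = c_2 + 3.4641·e_1 = (2.6667, 1.0000, 2.3333, -0.6667).

u_2 = (2.6667, 1.0000, 2.3333, -0.6667)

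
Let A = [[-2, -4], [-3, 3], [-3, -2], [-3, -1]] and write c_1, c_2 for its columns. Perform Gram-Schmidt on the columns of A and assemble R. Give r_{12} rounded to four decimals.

c_1 = (-2, -3, -3, -3); ‖c_1‖ = 5.5678, so q_1 = (-0.3592, -0.5388, -0.5388, -0.5388).
r_{12} = q_1·c_2 = 1.4368.

r_{12} = 1.4368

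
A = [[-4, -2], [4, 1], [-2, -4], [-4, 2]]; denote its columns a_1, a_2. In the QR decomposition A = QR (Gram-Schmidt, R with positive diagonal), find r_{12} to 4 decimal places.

a_1 = (-4, 4, -2, -4); ‖a_1‖ = 7.2111, so q_1 = (-0.5547, 0.5547, -0.2774, -0.5547).
r_{12} = q_1·a_2 = 1.6641.

r_{12} = 1.6641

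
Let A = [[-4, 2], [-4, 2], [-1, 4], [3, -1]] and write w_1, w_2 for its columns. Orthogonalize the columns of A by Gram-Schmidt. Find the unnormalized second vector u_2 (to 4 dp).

u_2 = (-0.1905, -0.1905, 3.4524, 0.6429)

w_1 = (-4, -4, -1, 3); ‖w_1‖ = 6.4807, so q_1 = (-0.6172, -0.6172, -0.1543, 0.4629).
q_1·w_2 = (-0.6172)·2 + (-0.6172)·2 + (-0.1543)·4 + 0.4629·(-1) = -3.5490.
u_2 = w_2 + 3.5490·q_1 = (-0.1905, -0.1905, 3.4524, 0.6429).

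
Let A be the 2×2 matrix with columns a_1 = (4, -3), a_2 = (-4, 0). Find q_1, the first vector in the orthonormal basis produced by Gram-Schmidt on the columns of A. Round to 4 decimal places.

q_1 = (0.8000, -0.6000)

a_1 = (4, -3); ‖a_1‖ = 5.0000, so q_1 = (0.8000, -0.6000).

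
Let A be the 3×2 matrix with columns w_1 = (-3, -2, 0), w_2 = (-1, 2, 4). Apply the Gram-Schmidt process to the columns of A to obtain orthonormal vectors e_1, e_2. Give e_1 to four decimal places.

w_1 = (-3, -2, 0); ‖w_1‖ = 3.6056, so e_1 = (-0.8321, -0.5547, 0.0000).

e_1 = (-0.8321, -0.5547, 0.0000)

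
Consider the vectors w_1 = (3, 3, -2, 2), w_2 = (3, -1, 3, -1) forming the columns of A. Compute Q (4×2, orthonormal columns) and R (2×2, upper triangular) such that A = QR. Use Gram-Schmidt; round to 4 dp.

Q = [[0.5883, 0.7252], [0.5883, -0.1727], [-0.3922, 0.6389], [0.3922, -0.1899]], R = [[5.0990, -0.3922], [0.0000, 4.4549]]

w_1 = (3, 3, -2, 2); ‖w_1‖ = 5.0990, so q_1 = (0.5883, 0.5883, -0.3922, 0.3922).
q_1·w_2 = 0.5883·3 + 0.5883·(-1) + (-0.3922)·3 + 0.3922·(-1) = -0.3922.
u_2 = w_2 + 0.3922·q_1 = (3.2308, -0.7692, 2.8462, -0.8462).
‖u_2‖ = 4.4549, so q_2 = (0.7252, -0.1727, 0.6389, -0.1899).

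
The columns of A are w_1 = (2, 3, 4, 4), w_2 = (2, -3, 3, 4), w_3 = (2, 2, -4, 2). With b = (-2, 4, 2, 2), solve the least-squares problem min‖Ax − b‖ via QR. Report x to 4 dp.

w_1 = (2, 3, 4, 4); ‖w_1‖ = 6.7082, so q_1 = (0.2981, 0.4472, 0.5963, 0.5963).
q_1·w_2 = 0.2981·2 + 0.4472·(-3) + 0.5963·3 + 0.5963·4 = 3.4286.
u_2 = w_2 − 3.4286·q_1 = (0.9778, -4.5333, 0.9556, 1.9556).
‖u_2‖ = 5.1229, so q_2 = (0.1909, -0.8849, 0.1865, 0.3817).
q_1·w_3 = 0.2981·2 + 0.4472·2 + 0.5963·(-4) + 0.5963·2 = 0.2981; q_2·w_3 = 0.1909·2 + (-0.8849)·2 + 0.1865·(-4) + 0.3817·2 = -1.3707.
u_3 = w_3 − 0.2981·q_1 + 1.3707·q_2 = (2.1727, 0.6537, -3.9221, 2.3455).
‖u_3‖ = 5.1022, so q_3 = (0.4258, 0.1281, -0.7687, 0.4597).
Qᵀb = (3.5777, -2.7849, -0.9572).
Back-substitute: x_3 = -0.9572/5.1022 = -0.1876.
x_2 = (-2.7849 + 1.3707·(-0.1876))/5.1229 = -0.5938.
x_1 = (3.5777 − 3.4286·(-0.5938) − 0.2981·(-0.1876))/6.7082 = 0.8452.

x = (0.8452, -0.5938, -0.1876)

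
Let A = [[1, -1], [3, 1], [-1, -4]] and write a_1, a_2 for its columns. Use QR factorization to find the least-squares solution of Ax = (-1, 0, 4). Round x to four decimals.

a_1 = (1, 3, -1); ‖a_1‖ = 3.3166, so q_1 = (0.3015, 0.9045, -0.3015).
q_1·a_2 = 0.3015·(-1) + 0.9045·1 + (-0.3015)·(-4) = 1.8091.
u_2 = a_2 − 1.8091·q_1 = (-1.5455, -0.6364, -3.4545).
‖u_2‖ = 3.8376, so q_2 = (-0.4027, -0.1658, -0.9002).
Qᵀb = (-1.5076, -3.1980).
Back-substitute: x_2 = -3.1980/3.8376 = -0.8333.
x_1 = (-1.5076 − 1.8091·(-0.8333))/3.3166 = 0.0000.

x = (0.0000, -0.8333)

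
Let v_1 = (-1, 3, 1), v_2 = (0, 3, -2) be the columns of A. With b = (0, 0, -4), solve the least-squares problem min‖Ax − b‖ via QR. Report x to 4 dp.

x = (-1.1489, 1.2340)

v_1 = (-1, 3, 1); ‖v_1‖ = 3.3166, so e_1 = (-0.3015, 0.9045, 0.3015).
e_1·v_2 = (-0.3015)·0 + 0.9045·3 + 0.3015·(-2) = 2.1106.
u_2 = v_2 − 2.1106·e_1 = (0.6364, 1.0909, -2.6364).
‖u_2‖ = 2.9233, so e_2 = (0.2177, 0.3732, -0.9019).
Qᵀb = (-1.2060, 3.6074).
Back-substitute: x_2 = 3.6074/2.9233 = 1.2340.
x_1 = (-1.2060 − 2.1106·1.2340)/3.3166 = -1.1489.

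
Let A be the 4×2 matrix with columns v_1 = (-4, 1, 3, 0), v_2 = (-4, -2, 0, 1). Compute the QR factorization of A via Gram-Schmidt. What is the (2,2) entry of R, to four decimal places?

r_{22} = 3.6690

v_1 = (-4, 1, 3, 0); ‖v_1‖ = 5.0990, so q_1 = (-0.7845, 0.1961, 0.5883, 0.0000).
q_1·v_2 = (-0.7845)·(-4) + 0.1961·(-2) + 0.5883·0 + 0.0000·1 = 2.7456.
u_2 = v_2 − 2.7456·q_1 = (-1.8462, -2.5385, -1.6154, 1.0000).
r_{22} = ‖u_2‖ = 3.6690.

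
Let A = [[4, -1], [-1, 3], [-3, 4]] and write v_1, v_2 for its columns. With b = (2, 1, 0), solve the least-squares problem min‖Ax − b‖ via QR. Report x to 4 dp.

e_1 = v_1/‖v_1‖ = (4, -1, -3)/5.0990 = (0.7845, -0.1961, -0.5883).
r_{12} = e_1·v_2 = -3.7262.
u_2 = v_2 + 3.7262·e_1 = (1.9231, 2.2692, 1.8077).
‖u_2‖ = 3.4807, so e_2 = (0.5525, 0.6519, 0.5193).
Qᵀb = (1.3728, 1.7569).
Back-substitute: x_2 = 1.7569/3.4807 = 0.5048.
x_1 = (1.3728 + 3.7262·0.5048)/5.0990 = 0.6381.

x = (0.6381, 0.5048)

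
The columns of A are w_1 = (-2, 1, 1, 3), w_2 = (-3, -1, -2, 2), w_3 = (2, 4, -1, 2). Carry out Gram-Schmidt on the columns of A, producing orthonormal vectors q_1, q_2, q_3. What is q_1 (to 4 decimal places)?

q_1 = (-0.5164, 0.2582, 0.2582, 0.7746)

q_1 = w_1/‖w_1‖ = (-2, 1, 1, 3)/3.8730 = (-0.5164, 0.2582, 0.2582, 0.7746).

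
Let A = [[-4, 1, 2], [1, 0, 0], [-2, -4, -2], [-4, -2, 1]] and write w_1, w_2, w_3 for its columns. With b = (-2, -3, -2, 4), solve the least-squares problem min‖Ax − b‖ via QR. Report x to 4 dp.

w_1 = (-4, 1, -2, -4); ‖w_1‖ = 6.0828, so q_1 = (-0.6576, 0.1644, -0.3288, -0.6576).
q_1·w_2 = (-0.6576)·1 + 0.1644·0 + (-0.3288)·(-4) + (-0.6576)·(-2) = 1.9728.
u_2 = w_2 − 1.9728·q_1 = (2.2973, -0.3243, -3.3514, -0.7027).
‖u_2‖ = 4.1362, so q_2 = (0.5554, -0.0784, -0.8102, -0.1699).
q_1·w_3 = (-0.6576)·2 + 0.1644·0 + (-0.3288)·(-2) + (-0.6576)·1 = -1.3152; q_2·w_3 = 0.5554·2 + (-0.0784)·0 + (-0.8102)·(-2) + (-0.1699)·1 = 2.5614.
u_3 = w_3 + 1.3152·q_1 − 2.5614·q_2 = (-0.2875, 0.4171, -0.3570, 0.5703).
‖u_3‖ = 0.8422, so q_3 = (-0.3414, 0.4952, -0.4239, 0.6771).
Qᵀb = (-1.1508, 0.0653, 2.7536).
Back-substitute: x_3 = 2.7536/0.8422 = 3.2695.
x_2 = (0.0653 − 2.5614·3.2695)/4.1362 = -2.0089.
x_1 = (-1.1508 − 1.9728·(-2.0089) + 1.3152·3.2695)/6.0828 = 1.1693.

x = (1.1693, -2.0089, 3.2695)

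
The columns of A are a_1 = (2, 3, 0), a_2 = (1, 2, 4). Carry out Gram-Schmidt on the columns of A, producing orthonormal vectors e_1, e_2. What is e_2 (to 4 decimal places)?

a_1 = (2, 3, 0); ‖a_1‖ = 3.6056, so e_1 = (0.5547, 0.8321, 0.0000).
e_1·a_2 = 0.5547·1 + 0.8321·2 + 0.0000·4 = 2.2188.
u_2 = a_2 − 2.2188·e_1 = (-0.2308, 0.1538, 4.0000).
‖u_2‖ = 4.0096, so e_2 = (-0.0576, 0.0384, 0.9976).

e_2 = (-0.0576, 0.0384, 0.9976)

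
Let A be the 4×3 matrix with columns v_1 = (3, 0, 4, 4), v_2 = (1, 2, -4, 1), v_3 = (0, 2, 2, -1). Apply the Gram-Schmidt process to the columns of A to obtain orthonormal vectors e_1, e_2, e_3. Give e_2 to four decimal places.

e_2 = (0.3706, 0.4469, -0.6977, 0.4197)

v_1 = (3, 0, 4, 4); ‖v_1‖ = 6.4031, so e_1 = (0.4685, 0.0000, 0.6247, 0.6247).
e_1·v_2 = 0.4685·1 + 0.0000·2 + 0.6247·(-4) + 0.6247·1 = -1.4056.
u_2 = v_2 + 1.4056·e_1 = (1.6585, 2.0000, -3.1220, 1.8780).
‖u_2‖ = 4.4749, so e_2 = (0.3706, 0.4469, -0.6977, 0.4197).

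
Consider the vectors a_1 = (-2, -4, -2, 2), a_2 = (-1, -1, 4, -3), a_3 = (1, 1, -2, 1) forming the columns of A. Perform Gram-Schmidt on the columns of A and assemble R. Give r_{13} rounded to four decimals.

r_{13} = 0.0000

a_1 = (-2, -4, -2, 2); ‖a_1‖ = 5.2915, so q_1 = (-0.3780, -0.7559, -0.3780, 0.3780).
r_{13} = q_1·a_3 = 0.0000.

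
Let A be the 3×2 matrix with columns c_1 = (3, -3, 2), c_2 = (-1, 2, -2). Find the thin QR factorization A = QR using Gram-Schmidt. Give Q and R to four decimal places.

Q = [[0.6396, 0.6730], [-0.6396, 0.1980], [0.4264, -0.7126]], R = [[4.6904, -2.7716], [0.0000, 1.1481]]

q_1 = c_1/‖c_1‖ = (3, -3, 2)/4.6904 = (0.6396, -0.6396, 0.4264).
r_{12} = q_1·c_2 = -2.7716.
u_2 = c_2 + 2.7716·q_1 = (0.7727, 0.2273, -0.8182).
‖u_2‖ = 1.1481, so q_2 = (0.6730, 0.1980, -0.7126).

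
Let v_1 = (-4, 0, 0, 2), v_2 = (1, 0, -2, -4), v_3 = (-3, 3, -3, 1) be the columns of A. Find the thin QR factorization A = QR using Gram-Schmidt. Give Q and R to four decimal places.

e_1 = v_1/‖v_1‖ = (-4, 0, 0, 2)/4.4721 = (-0.8944, 0.0000, 0.0000, 0.4472).
r_{12} = e_1·v_2 = -2.6833.
u_2 = v_2 + 2.6833·e_1 = (-1.4000, 0.0000, -2.0000, -2.8000).
‖u_2‖ = 3.7148, so e_2 = (-0.3769, 0.0000, -0.5384, -0.7537).
r_{13} = e_1·v_3 = 3.1305; r_{23} = e_2·v_3 = 1.9920.
u_3 = v_3 − 3.1305·e_1 − 1.9920·e_2 = (0.5507, 3.0000, -1.9275, 1.1014).
‖u_3‖ = 3.7725, so e_3 = (0.1460, 0.7952, -0.5109, 0.2920).

Q = [[-0.8944, -0.3769, 0.1460], [0.0000, 0.0000, 0.7952], [0.0000, -0.5384, -0.5109], [0.4472, -0.7537, 0.2920]], R = [[4.4721, -2.6833, 3.1305], [0.0000, 3.7148, 1.9920], [0.0000, 0.0000, 3.7725]]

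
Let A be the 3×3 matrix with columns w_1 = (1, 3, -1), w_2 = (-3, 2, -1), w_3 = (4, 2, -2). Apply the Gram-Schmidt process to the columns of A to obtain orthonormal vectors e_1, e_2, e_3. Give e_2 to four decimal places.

e_2 = (-0.9497, 0.2567, -0.1797)

e_1 = w_1/‖w_1‖ = (1, 3, -1)/3.3166 = (0.3015, 0.9045, -0.3015).
r_{12} = e_1·w_2 = 1.2060.
u_2 = w_2 − 1.2060·e_1 = (-3.3636, 0.9091, -0.6364).
‖u_2‖ = 3.5420, so e_2 = (-0.9497, 0.2567, -0.1797).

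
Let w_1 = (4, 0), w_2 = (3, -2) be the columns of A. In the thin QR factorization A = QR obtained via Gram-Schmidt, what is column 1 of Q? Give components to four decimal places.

q_1 = w_1/‖w_1‖ = (4, 0)/4.0000 = (1.0000, 0.0000).

q_1 = (1.0000, 0.0000)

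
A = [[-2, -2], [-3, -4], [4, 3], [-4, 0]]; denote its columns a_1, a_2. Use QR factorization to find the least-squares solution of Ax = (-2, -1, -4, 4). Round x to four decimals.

a_1 = (-2, -3, 4, -4); ‖a_1‖ = 6.7082, so q_1 = (-0.2981, -0.4472, 0.5963, -0.5963).
q_1·a_2 = (-0.2981)·(-2) + (-0.4472)·(-4) + 0.5963·3 + (-0.5963)·0 = 4.1740.
u_2 = a_2 − 4.1740·q_1 = (-0.7556, -2.1333, 0.5111, 2.4889).
‖u_2‖ = 3.4026, so q_2 = (-0.2221, -0.6270, 0.1502, 0.7315).
Qᵀb = (-3.7268, 3.3961).
Back-substitute: x_2 = 3.3961/3.4026 = 0.9981.
x_1 = (-3.7268 − 4.1740·0.9981)/6.7082 = -1.1766.

x = (-1.1766, 0.9981)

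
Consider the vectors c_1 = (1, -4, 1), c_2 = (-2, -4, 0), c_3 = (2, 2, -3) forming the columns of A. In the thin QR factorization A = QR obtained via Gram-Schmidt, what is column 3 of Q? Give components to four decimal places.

e_1 = c_1/‖c_1‖ = (1, -4, 1)/4.2426 = (0.2357, -0.9428, 0.2357).
r_{12} = e_1·c_2 = 3.2998.
u_2 = c_2 − 3.2998·e_1 = (-2.7778, -0.8889, -0.7778).
‖u_2‖ = 3.0185, so e_2 = (-0.9203, -0.2945, -0.2577).
r_{13} = e_1·c_3 = -2.1213; r_{23} = e_2·c_3 = -1.6565.
u_3 = c_3 + 2.1213·e_1 + 1.6565·e_2 = (0.9756, -0.4878, -2.9268).
‖u_3‖ = 3.1235, so e_3 = (0.3123, -0.1562, -0.9370).

e_3 = (0.3123, -0.1562, -0.9370)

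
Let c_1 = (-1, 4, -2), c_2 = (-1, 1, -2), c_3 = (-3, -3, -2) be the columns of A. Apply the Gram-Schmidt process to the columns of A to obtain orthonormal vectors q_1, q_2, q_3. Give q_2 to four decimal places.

q_1 = c_1/‖c_1‖ = (-1, 4, -2)/4.5826 = (-0.2182, 0.8729, -0.4364).
r_{12} = q_1·c_2 = 1.9640.
u_2 = c_2 − 1.9640·q_1 = (-0.5714, -0.7143, -1.1429).
‖u_2‖ = 1.4639, so q_2 = (-0.3904, -0.4880, -0.7807).

q_2 = (-0.3904, -0.4880, -0.7807)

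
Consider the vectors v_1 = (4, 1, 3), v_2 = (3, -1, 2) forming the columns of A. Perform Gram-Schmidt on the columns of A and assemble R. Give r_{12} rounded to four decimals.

v_1 = (4, 1, 3); ‖v_1‖ = 5.0990, so q_1 = (0.7845, 0.1961, 0.5883).
r_{12} = q_1·v_2 = 3.3340.

r_{12} = 3.3340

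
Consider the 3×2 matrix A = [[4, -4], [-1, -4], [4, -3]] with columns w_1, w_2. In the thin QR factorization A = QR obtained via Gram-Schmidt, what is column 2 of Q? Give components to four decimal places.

e_2 = (-0.2248, -0.9742, -0.0187)

w_1 = (4, -1, 4); ‖w_1‖ = 5.7446, so e_1 = (0.6963, -0.1741, 0.6963).
e_1·w_2 = 0.6963·(-4) + (-0.1741)·(-4) + 0.6963·(-3) = -4.1779.
u_2 = w_2 + 4.1779·e_1 = (-1.0909, -4.7273, -0.0909).
‖u_2‖ = 4.8524, so e_2 = (-0.2248, -0.9742, -0.0187).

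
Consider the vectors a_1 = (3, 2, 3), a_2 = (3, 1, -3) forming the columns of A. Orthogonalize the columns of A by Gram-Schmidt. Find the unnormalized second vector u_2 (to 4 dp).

a_1 = (3, 2, 3); ‖a_1‖ = 4.6904, so q_1 = (0.6396, 0.4264, 0.6396).
q_1·a_2 = 0.6396·3 + 0.4264·1 + 0.6396·(-3) = 0.4264.
u_2 = a_2 − 0.4264·q_1 = (2.7273, 0.8182, -3.2727).

u_2 = (2.7273, 0.8182, -3.2727)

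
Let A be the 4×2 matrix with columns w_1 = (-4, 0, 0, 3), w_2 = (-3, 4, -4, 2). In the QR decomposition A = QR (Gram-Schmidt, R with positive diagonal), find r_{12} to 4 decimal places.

e_1 = w_1/‖w_1‖ = (-4, 0, 0, 3)/5.0000 = (-0.8000, 0.0000, 0.0000, 0.6000).
r_{12} = e_1·w_2 = 3.6000.

r_{12} = 3.6000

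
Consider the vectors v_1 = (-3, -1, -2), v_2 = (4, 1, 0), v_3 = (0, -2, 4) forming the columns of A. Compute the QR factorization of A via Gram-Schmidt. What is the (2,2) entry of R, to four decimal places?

v_1 = (-3, -1, -2); ‖v_1‖ = 3.7417, so q_1 = (-0.8018, -0.2673, -0.5345).
q_1·v_2 = (-0.8018)·4 + (-0.2673)·1 + (-0.5345)·0 = -3.4744.
u_2 = v_2 + 3.4744·q_1 = (1.2143, 0.0714, -1.8571).
r_{22} = ‖u_2‖ = 2.2200.

r_{22} = 2.2200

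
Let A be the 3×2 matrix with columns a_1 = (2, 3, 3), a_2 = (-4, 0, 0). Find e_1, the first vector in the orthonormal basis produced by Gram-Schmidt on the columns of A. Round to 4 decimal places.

e_1 = (0.4264, 0.6396, 0.6396)

a_1 = (2, 3, 3); ‖a_1‖ = 4.6904, so e_1 = (0.4264, 0.6396, 0.6396).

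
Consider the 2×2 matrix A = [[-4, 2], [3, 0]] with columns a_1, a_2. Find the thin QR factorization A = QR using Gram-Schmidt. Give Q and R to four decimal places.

Q = [[-0.8000, 0.6000], [0.6000, 0.8000]], R = [[5.0000, -1.6000], [0.0000, 1.2000]]

a_1 = (-4, 3); ‖a_1‖ = 5.0000, so e_1 = (-0.8000, 0.6000).
e_1·a_2 = (-0.8000)·2 + 0.6000·0 = -1.6000.
u_2 = a_2 + 1.6000·e_1 = (0.7200, 0.9600).
‖u_2‖ = 1.2000, so e_2 = (0.6000, 0.8000).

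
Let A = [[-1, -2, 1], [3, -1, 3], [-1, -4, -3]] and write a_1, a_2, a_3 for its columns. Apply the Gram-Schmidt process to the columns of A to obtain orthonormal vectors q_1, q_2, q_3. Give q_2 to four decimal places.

q_1 = a_1/‖a_1‖ = (-1, 3, -1)/3.3166 = (-0.3015, 0.9045, -0.3015).
r_{12} = q_1·a_2 = 0.9045.
u_2 = a_2 − 0.9045·q_1 = (-1.7273, -1.8182, -3.7273).
‖u_2‖ = 4.4924, so q_2 = (-0.3845, -0.4047, -0.8297).

q_2 = (-0.3845, -0.4047, -0.8297)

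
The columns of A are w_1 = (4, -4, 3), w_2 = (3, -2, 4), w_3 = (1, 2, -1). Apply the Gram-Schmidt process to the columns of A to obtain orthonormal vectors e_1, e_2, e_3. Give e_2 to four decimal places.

e_2 = (-0.0608, 0.5593, 0.8268)

e_1 = w_1/‖w_1‖ = (4, -4, 3)/6.4031 = (0.6247, -0.6247, 0.4685).
r_{12} = e_1·w_2 = 4.9976.
u_2 = w_2 − 4.9976·e_1 = (-0.1220, 1.1220, 1.6585).
‖u_2‖ = 2.0061, so e_2 = (-0.0608, 0.5593, 0.8268).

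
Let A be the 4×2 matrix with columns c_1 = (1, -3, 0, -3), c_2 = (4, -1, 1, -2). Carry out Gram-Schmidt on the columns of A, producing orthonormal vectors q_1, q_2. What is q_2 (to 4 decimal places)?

c_1 = (1, -3, 0, -3); ‖c_1‖ = 4.3589, so q_1 = (0.2294, -0.6882, 0.0000, -0.6882).
q_1·c_2 = 0.2294·4 + (-0.6882)·(-1) + 0.0000·1 + (-0.6882)·(-2) = 2.9824.
u_2 = c_2 − 2.9824·q_1 = (3.3158, 1.0526, 1.0000, 0.0526).
‖u_2‖ = 3.6201, so q_2 = (0.9159, 0.2908, 0.2762, 0.0145).

q_2 = (0.9159, 0.2908, 0.2762, 0.0145)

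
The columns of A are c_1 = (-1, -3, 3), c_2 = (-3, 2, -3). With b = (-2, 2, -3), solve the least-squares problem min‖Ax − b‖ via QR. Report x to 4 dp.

x = (-0.2117, 0.7482)

q_1 = c_1/‖c_1‖ = (-1, -3, 3)/4.3589 = (-0.2294, -0.6882, 0.6882).
r_{12} = q_1·c_2 = -2.7530.
u_2 = c_2 + 2.7530·q_1 = (-3.6316, 0.1053, -1.1053).
‖u_2‖ = 3.7975, so q_2 = (-0.9563, 0.0277, -0.2910).
Qᵀb = (-2.9824, 2.8412).
Back-substitute: x_2 = 2.8412/3.7975 = 0.7482.
x_1 = (-2.9824 + 2.7530·0.7482)/4.3589 = -0.2117.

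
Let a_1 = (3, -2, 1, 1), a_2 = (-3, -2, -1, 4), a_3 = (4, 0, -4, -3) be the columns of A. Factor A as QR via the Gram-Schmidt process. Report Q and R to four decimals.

a_1 = (3, -2, 1, 1); ‖a_1‖ = 3.8730, so e_1 = (0.7746, -0.5164, 0.2582, 0.2582).
e_1·a_2 = 0.7746·(-3) + (-0.5164)·(-2) + 0.2582·(-1) + 0.2582·4 = -0.5164.
u_2 = a_2 + 0.5164·e_1 = (-2.6000, -2.2667, -0.8667, 4.1333).
‖u_2‖ = 5.4528, so e_2 = (-0.4768, -0.4157, -0.1589, 0.7580).
e_1·a_3 = 0.7746·4 + (-0.5164)·0 + 0.2582·(-4) + 0.2582·(-3) = 1.2910; e_2·a_3 = (-0.4768)·4 + (-0.4157)·0 + (-0.1589)·(-4) + 0.7580·(-3) = -3.5456.
u_3 = a_3 − 1.2910·e_1 + 3.5456·e_2 = (1.3094, -0.8072, -4.8969, -0.6457).
‖u_3‖ = 5.1732, so e_3 = (0.2531, -0.1560, -0.9466, -0.1248).

Q = [[0.7746, -0.4768, 0.2531], [-0.5164, -0.4157, -0.1560], [0.2582, -0.1589, -0.9466], [0.2582, 0.7580, -0.1248]], R = [[3.8730, -0.5164, 1.2910], [0.0000, 5.4528, -3.5456], [0.0000, 0.0000, 5.1732]]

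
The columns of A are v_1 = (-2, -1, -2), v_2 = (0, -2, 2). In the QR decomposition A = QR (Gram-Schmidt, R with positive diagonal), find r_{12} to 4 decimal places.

r_{12} = -0.6667

e_1 = v_1/‖v_1‖ = (-2, -1, -2)/3.0000 = (-0.6667, -0.3333, -0.6667).
r_{12} = e_1·v_2 = -0.6667.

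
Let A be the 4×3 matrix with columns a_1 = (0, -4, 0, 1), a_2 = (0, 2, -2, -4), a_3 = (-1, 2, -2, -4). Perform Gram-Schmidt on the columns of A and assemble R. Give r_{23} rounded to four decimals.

q_1 = a_1/‖a_1‖ = (0, -4, 0, 1)/4.1231 = (0.0000, -0.9701, 0.0000, 0.2425).
r_{12} = q_1·a_2 = -2.9104.
u_2 = a_2 + 2.9104·q_1 = (0.0000, -0.8235, -2.0000, -3.2941).
‖u_2‖ = 3.9407, so q_2 = (0.0000, -0.2090, -0.5075, -0.8359).
r_{23} = q_2·a_3 = 3.9407.

r_{23} = 3.9407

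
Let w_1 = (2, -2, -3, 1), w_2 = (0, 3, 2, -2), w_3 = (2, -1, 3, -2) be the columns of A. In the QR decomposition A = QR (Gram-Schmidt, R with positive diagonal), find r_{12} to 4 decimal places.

w_1 = (2, -2, -3, 1); ‖w_1‖ = 4.2426, so q_1 = (0.4714, -0.4714, -0.7071, 0.2357).
r_{12} = q_1·w_2 = -3.2998.

r_{12} = -3.2998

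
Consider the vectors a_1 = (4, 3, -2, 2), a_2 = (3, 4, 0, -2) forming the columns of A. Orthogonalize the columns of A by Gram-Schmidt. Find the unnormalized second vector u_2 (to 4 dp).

a_1 = (4, 3, -2, 2); ‖a_1‖ = 5.7446, so e_1 = (0.6963, 0.5222, -0.3482, 0.3482).
e_1·a_2 = 0.6963·3 + 0.5222·4 + (-0.3482)·0 + 0.3482·(-2) = 3.4816.
u_2 = a_2 − 3.4816·e_1 = (0.5758, 2.1818, 1.2121, -3.2121).

u_2 = (0.5758, 2.1818, 1.2121, -3.2121)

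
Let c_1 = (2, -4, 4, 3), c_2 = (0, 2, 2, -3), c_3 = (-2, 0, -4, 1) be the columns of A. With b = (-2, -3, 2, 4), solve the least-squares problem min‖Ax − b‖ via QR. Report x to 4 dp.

x = (2.1000, 2.1000, 2.8000)

c_1 = (2, -4, 4, 3); ‖c_1‖ = 6.7082, so e_1 = (0.2981, -0.5963, 0.5963, 0.4472).
e_1·c_2 = 0.2981·0 + (-0.5963)·2 + 0.5963·2 + 0.4472·(-3) = -1.3416.
u_2 = c_2 + 1.3416·e_1 = (0.4000, 1.2000, 2.8000, -2.4000).
‖u_2‖ = 3.8987, so e_2 = (0.1026, 0.3078, 0.7182, -0.6156).
e_1·c_3 = 0.2981·(-2) + (-0.5963)·0 + 0.5963·(-4) + 0.4472·1 = -2.5342; e_2·c_3 = 0.1026·(-2) + 0.3078·0 + 0.7182·(-4) + (-0.6156)·1 = -3.6935.
u_3 = c_3 + 2.5342·e_1 + 3.6935·e_2 = (-0.8655, -0.3743, 0.1637, -0.1404).
‖u_3‖ = 0.9673, so e_3 = (-0.8948, -0.3869, 0.1693, -0.1451).
Qᵀb = (4.1740, -2.1546, 2.7084).
Back-substitute: x_3 = 2.7084/0.9673 = 2.8000.
x_2 = (-2.1546 + 3.6935·2.8000)/3.8987 = 2.1000.
x_1 = (4.1740 + 1.3416·2.1000 + 2.5342·2.8000)/6.7082 = 2.1000.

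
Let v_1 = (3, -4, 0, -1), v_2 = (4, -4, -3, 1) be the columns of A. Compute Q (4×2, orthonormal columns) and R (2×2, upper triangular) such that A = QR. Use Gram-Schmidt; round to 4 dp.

Q = [[0.5883, 0.2367], [-0.7845, 0.0412], [0.0000, -0.8029], [-0.1961, 0.5456]], R = [[5.0990, 5.2951], [0.0000, 3.7365]]

v_1 = (3, -4, 0, -1); ‖v_1‖ = 5.0990, so q_1 = (0.5883, -0.7845, 0.0000, -0.1961).
q_1·v_2 = 0.5883·4 + (-0.7845)·(-4) + 0.0000·(-3) + (-0.1961)·1 = 5.2951.
u_2 = v_2 − 5.2951·q_1 = (0.8846, 0.1538, -3.0000, 2.0385).
‖u_2‖ = 3.7365, so q_2 = (0.2367, 0.0412, -0.8029, 0.5456).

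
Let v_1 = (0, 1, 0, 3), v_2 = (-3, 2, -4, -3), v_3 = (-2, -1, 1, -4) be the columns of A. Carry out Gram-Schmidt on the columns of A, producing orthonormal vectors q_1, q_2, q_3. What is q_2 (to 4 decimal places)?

q_2 = (-0.5214, 0.4693, -0.6953, -0.1564)

q_1 = v_1/‖v_1‖ = (0, 1, 0, 3)/3.1623 = (0.0000, 0.3162, 0.0000, 0.9487).
r_{12} = q_1·v_2 = -2.2136.
u_2 = v_2 + 2.2136·q_1 = (-3.0000, 2.7000, -4.0000, -0.9000).
‖u_2‖ = 5.7533, so q_2 = (-0.5214, 0.4693, -0.6953, -0.1564).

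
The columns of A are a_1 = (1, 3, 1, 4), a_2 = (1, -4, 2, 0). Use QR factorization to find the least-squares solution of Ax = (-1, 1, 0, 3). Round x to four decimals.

x = (0.5123, -0.0185)

a_1 = (1, 3, 1, 4); ‖a_1‖ = 5.1962, so q_1 = (0.1925, 0.5774, 0.1925, 0.7698).
q_1·a_2 = 0.1925·1 + 0.5774·(-4) + 0.1925·2 + 0.7698·0 = -1.7321.
u_2 = a_2 + 1.7321·q_1 = (1.3333, -3.0000, 2.3333, 1.3333).
‖u_2‖ = 4.2426, so q_2 = (0.3143, -0.7071, 0.5500, 0.3143).
Qᵀb = (2.6943, -0.0786).
Back-substitute: x_2 = -0.0786/4.2426 = -0.0185.
x_1 = (2.6943 + 1.7321·(-0.0185))/5.1962 = 0.5123.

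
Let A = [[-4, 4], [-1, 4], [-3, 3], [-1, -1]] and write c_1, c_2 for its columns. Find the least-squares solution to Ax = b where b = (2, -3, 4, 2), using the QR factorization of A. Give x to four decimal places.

x = (-1.8000, -1.0571)

c_1 = (-4, -1, -3, -1); ‖c_1‖ = 5.1962, so q_1 = (-0.7698, -0.1925, -0.5774, -0.1925).
q_1·c_2 = (-0.7698)·4 + (-0.1925)·4 + (-0.5774)·3 + (-0.1925)·(-1) = -5.3886.
u_2 = c_2 + 5.3886·q_1 = (-0.1481, 2.9630, -0.1111, -2.0370).
‖u_2‖ = 3.6004, so q_2 = (-0.0411, 0.8230, -0.0309, -0.5658).
Qᵀb = (-3.6566, -3.8061).
Back-substitute: x_2 = -3.8061/3.6004 = -1.0571.
x_1 = (-3.6566 + 5.3886·(-1.0571))/5.1962 = -1.8000.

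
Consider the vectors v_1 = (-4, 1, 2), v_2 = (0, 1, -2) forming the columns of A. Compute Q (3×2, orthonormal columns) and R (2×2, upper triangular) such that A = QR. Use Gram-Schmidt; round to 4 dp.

e_1 = v_1/‖v_1‖ = (-4, 1, 2)/4.5826 = (-0.8729, 0.2182, 0.4364).
r_{12} = e_1·v_2 = -0.6547.
u_2 = v_2 + 0.6547·e_1 = (-0.5714, 1.1429, -1.7143).
‖u_2‖ = 2.1381, so e_2 = (-0.2673, 0.5345, -0.8018).

Q = [[-0.8729, -0.2673], [0.2182, 0.5345], [0.4364, -0.8018]], R = [[4.5826, -0.6547], [0.0000, 2.1381]]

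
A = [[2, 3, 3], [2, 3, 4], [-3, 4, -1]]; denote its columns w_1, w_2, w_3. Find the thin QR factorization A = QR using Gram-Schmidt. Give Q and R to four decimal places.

e_1 = w_1/‖w_1‖ = (2, 2, -3)/4.1231 = (0.4851, 0.4851, -0.7276).
r_{12} = e_1·w_2 = 0.0000.
u_2 = w_2 + 0.0000·e_1 = (3.0000, 3.0000, 4.0000).
‖u_2‖ = 5.8310, so e_2 = (0.5145, 0.5145, 0.6860).
r_{13} = e_1·w_3 = 4.1231; r_{23} = e_2·w_3 = 2.9155.
u_3 = w_3 − 4.1231·e_1 − 2.9155·e_2 = (-0.5000, 0.5000, 0.0000).
‖u_3‖ = 0.7071, so e_3 = (-0.7071, 0.7071, 0.0000).

Q = [[0.4851, 0.5145, -0.7071], [0.4851, 0.5145, 0.7071], [-0.7276, 0.6860, 0.0000]], R = [[4.1231, 0.0000, 4.1231], [0.0000, 5.8310, 2.9155], [0.0000, 0.0000, 0.7071]]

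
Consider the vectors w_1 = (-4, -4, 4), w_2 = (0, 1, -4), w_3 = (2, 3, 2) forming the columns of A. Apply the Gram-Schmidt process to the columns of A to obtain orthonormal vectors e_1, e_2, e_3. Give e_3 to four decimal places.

e_3 = (-0.5883, 0.7845, 0.1961)

w_1 = (-4, -4, 4); ‖w_1‖ = 6.9282, so e_1 = (-0.5774, -0.5774, 0.5774).
e_1·w_2 = (-0.5774)·0 + (-0.5774)·1 + 0.5774·(-4) = -2.8868.
u_2 = w_2 + 2.8868·e_1 = (-1.6667, -0.6667, -2.3333).
‖u_2‖ = 2.9439, so e_2 = (-0.5661, -0.2265, -0.7926).
e_1·w_3 = (-0.5774)·2 + (-0.5774)·3 + 0.5774·2 = -1.7321; e_2·w_3 = (-0.5661)·2 + (-0.2265)·3 + (-0.7926)·2 = -3.3968.
u_3 = w_3 + 1.7321·e_1 + 3.3968·e_2 = (-0.9231, 1.2308, 0.3077).
‖u_3‖ = 1.5689, so e_3 = (-0.5883, 0.7845, 0.1961).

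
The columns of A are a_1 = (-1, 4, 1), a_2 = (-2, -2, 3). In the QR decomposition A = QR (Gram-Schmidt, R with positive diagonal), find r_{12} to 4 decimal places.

r_{12} = -0.7071

a_1 = (-1, 4, 1); ‖a_1‖ = 4.2426, so e_1 = (-0.2357, 0.9428, 0.2357).
r_{12} = e_1·a_2 = -0.7071.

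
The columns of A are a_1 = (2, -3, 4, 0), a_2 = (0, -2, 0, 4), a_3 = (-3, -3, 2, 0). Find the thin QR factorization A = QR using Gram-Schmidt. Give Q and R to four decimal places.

a_1 = (2, -3, 4, 0); ‖a_1‖ = 5.3852, so e_1 = (0.3714, -0.5571, 0.7428, 0.0000).
e_1·a_2 = 0.3714·0 + (-0.5571)·(-2) + 0.7428·0 + 0.0000·4 = 1.1142.
u_2 = a_2 − 1.1142·e_1 = (-0.4138, -1.3793, -0.8276, 4.0000).
‖u_2‖ = 4.3311, so e_2 = (-0.0955, -0.3185, -0.1911, 0.9235).
e_1·a_3 = 0.3714·(-3) + (-0.5571)·(-3) + 0.7428·2 + 0.0000·0 = 2.0426; e_2·a_3 = (-0.0955)·(-3) + (-0.3185)·(-3) + (-0.1911)·2 + 0.9235·0 = 0.8599.
u_3 = a_3 − 2.0426·e_1 − 0.8599·e_2 = (-3.6765, -1.5882, 0.6471, -0.7941).
‖u_3‖ = 4.1338, so e_3 = (-0.8894, -0.3842, 0.1565, -0.1921).

Q = [[0.3714, -0.0955, -0.8894], [-0.5571, -0.3185, -0.3842], [0.7428, -0.1911, 0.1565], [0.0000, 0.9235, -0.1921]], R = [[5.3852, 1.1142, 2.0426], [0.0000, 4.3311, 0.8599], [0.0000, 0.0000, 4.1338]]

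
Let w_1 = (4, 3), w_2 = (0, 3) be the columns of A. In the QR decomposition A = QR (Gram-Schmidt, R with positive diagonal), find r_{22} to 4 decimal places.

e_1 = w_1/‖w_1‖ = (4, 3)/5.0000 = (0.8000, 0.6000).
r_{12} = e_1·w_2 = 1.8000.
u_2 = w_2 − 1.8000·e_1 = (-1.4400, 1.9200).
r_{22} = ‖u_2‖ = 2.4000.

r_{22} = 2.4000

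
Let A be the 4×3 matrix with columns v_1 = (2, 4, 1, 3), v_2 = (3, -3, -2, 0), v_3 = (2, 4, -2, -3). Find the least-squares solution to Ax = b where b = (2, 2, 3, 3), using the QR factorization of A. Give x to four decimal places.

v_1 = (2, 4, 1, 3); ‖v_1‖ = 5.4772, so e_1 = (0.3651, 0.7303, 0.1826, 0.5477).
e_1·v_2 = 0.3651·3 + 0.7303·(-3) + 0.1826·(-2) + 0.5477·0 = -1.4606.
u_2 = v_2 + 1.4606·e_1 = (3.5333, -1.9333, -1.7333, 0.8000).
‖u_2‖ = 4.4572, so e_2 = (0.7927, -0.4338, -0.3889, 0.1795).
e_1·v_3 = 0.3651·2 + 0.7303·4 + 0.1826·(-2) + 0.5477·(-3) = 1.6432; e_2·v_3 = 0.7927·2 + (-0.4338)·4 + (-0.3889)·(-2) + 0.1795·(-3) = 0.0897.
u_3 = v_3 − 1.6432·e_1 − 0.0897·e_2 = (1.3289, 2.8389, -2.2651, -3.9161).
‖u_3‖ = 5.5038, so e_3 = (0.2414, 0.5158, -0.4116, -0.7115).
Qᵀb = (4.3818, 0.0897, -1.8547).
Back-substitute: x_3 = -1.8547/5.5038 = -0.3370.
x_2 = (0.0897 − 0.0897·(-0.3370))/4.4572 = 0.0269.
x_1 = (4.3818 + 1.4606·0.0269 − 1.6432·(-0.3370))/5.4772 = 0.9083.

x = (0.9083, 0.0269, -0.3370)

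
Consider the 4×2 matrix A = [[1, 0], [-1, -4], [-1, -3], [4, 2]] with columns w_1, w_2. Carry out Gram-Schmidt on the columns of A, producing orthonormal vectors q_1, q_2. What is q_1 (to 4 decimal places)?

q_1 = w_1/‖w_1‖ = (1, -1, -1, 4)/4.3589 = (0.2294, -0.2294, -0.2294, 0.9177).

q_1 = (0.2294, -0.2294, -0.2294, 0.9177)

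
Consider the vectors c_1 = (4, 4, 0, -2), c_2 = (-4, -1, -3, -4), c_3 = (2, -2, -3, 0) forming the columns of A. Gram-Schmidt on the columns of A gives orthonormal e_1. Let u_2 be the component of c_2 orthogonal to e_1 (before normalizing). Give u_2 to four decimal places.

c_1 = (4, 4, 0, -2); ‖c_1‖ = 6.0000, so e_1 = (0.6667, 0.6667, 0.0000, -0.3333).
e_1·c_2 = 0.6667·(-4) + 0.6667·(-1) + 0.0000·(-3) + (-0.3333)·(-4) = -2.0000.
u_2 = c_2 + 2.0000·e_1 = (-2.6667, 0.3333, -3.0000, -4.6667).

u_2 = (-2.6667, 0.3333, -3.0000, -4.6667)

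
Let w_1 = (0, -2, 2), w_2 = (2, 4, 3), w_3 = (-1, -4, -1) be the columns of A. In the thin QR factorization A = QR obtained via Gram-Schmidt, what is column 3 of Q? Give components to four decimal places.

e_3 = (0.9272, -0.2649, -0.2649)

e_1 = w_1/‖w_1‖ = (0, -2, 2)/2.8284 = (0.0000, -0.7071, 0.7071).
r_{12} = e_1·w_2 = -0.7071.
u_2 = w_2 + 0.7071·e_1 = (2.0000, 3.5000, 3.5000).
‖u_2‖ = 5.3385, so e_2 = (0.3746, 0.6556, 0.6556).
r_{13} = e_1·w_3 = 2.1213; r_{23} = e_2·w_3 = -3.6527.
u_3 = w_3 − 2.1213·e_1 + 3.6527·e_2 = (0.3684, -0.1053, -0.1053).
‖u_3‖ = 0.3974, so e_3 = (0.9272, -0.2649, -0.2649).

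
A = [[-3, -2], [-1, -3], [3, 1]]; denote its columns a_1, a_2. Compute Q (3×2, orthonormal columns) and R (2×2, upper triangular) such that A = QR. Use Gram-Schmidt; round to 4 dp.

Q = [[-0.6882, -0.0415], [-0.2294, -0.9347], [0.6882, -0.3531]], R = [[4.3589, 2.7530], [0.0000, 2.5340]]

a_1 = (-3, -1, 3); ‖a_1‖ = 4.3589, so e_1 = (-0.6882, -0.2294, 0.6882).
e_1·a_2 = (-0.6882)·(-2) + (-0.2294)·(-3) + 0.6882·1 = 2.7530.
u_2 = a_2 − 2.7530·e_1 = (-0.1053, -2.3684, -0.8947).
‖u_2‖ = 2.5340, so e_2 = (-0.0415, -0.9347, -0.3531).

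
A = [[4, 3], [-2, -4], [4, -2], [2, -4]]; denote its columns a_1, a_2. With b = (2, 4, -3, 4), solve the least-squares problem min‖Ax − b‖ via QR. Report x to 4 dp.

x = (-0.0561, -0.4395)

e_1 = a_1/‖a_1‖ = (4, -2, 4, 2)/6.3246 = (0.6325, -0.3162, 0.6325, 0.3162).
r_{12} = e_1·a_2 = 0.6325.
u_2 = a_2 − 0.6325·e_1 = (2.6000, -3.8000, -2.4000, -4.2000).
‖u_2‖ = 6.6783, so e_2 = (0.3893, -0.5690, -0.3594, -0.6289).
Qᵀb = (-0.6325, -2.9349).
Back-substitute: x_2 = -2.9349/6.6783 = -0.4395.
x_1 = (-0.6325 − 0.6325·(-0.4395))/6.3246 = -0.0561.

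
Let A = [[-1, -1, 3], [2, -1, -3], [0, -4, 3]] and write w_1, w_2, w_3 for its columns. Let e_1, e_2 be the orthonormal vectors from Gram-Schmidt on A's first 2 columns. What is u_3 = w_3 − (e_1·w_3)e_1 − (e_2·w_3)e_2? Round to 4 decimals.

u_3 = (0.2697, 0.1348, -0.1011)

w_1 = (-1, 2, 0); ‖w_1‖ = 2.2361, so e_1 = (-0.4472, 0.8944, 0.0000).
e_1·w_2 = (-0.4472)·(-1) + 0.8944·(-1) + 0.0000·(-4) = -0.4472.
u_2 = w_2 + 0.4472·e_1 = (-1.2000, -0.6000, -4.0000).
‖u_2‖ = 4.2190, so e_2 = (-0.2844, -0.1422, -0.9481).
e_1·w_3 = (-0.4472)·3 + 0.8944·(-3) + 0.0000·3 = -4.0249; e_2·w_3 = (-0.2844)·3 + (-0.1422)·(-3) + (-0.9481)·3 = -3.2709.
u_3 = w_3 + 4.0249·e_1 + 3.2709·e_2 = (0.2697, 0.1348, -0.1011).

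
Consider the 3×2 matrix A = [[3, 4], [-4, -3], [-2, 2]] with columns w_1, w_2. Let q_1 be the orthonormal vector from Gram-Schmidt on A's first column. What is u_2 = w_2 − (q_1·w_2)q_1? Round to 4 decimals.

w_1 = (3, -4, -2); ‖w_1‖ = 5.3852, so q_1 = (0.5571, -0.7428, -0.3714).
q_1·w_2 = 0.5571·4 + (-0.7428)·(-3) + (-0.3714)·2 = 3.7139.
u_2 = w_2 − 3.7139·q_1 = (1.9310, -0.2414, 3.3793).

u_2 = (1.9310, -0.2414, 3.3793)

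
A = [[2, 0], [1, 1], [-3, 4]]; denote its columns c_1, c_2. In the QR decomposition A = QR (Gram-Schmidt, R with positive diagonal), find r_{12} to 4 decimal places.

r_{12} = -2.9399

c_1 = (2, 1, -3); ‖c_1‖ = 3.7417, so q_1 = (0.5345, 0.2673, -0.8018).
r_{12} = q_1·c_2 = -2.9399.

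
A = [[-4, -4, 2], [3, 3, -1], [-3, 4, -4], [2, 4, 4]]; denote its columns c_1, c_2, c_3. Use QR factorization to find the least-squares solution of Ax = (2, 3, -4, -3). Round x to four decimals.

q_1 = c_1/‖c_1‖ = (-4, 3, -3, 2)/6.1644 = (-0.6489, 0.4867, -0.4867, 0.3244).
r_{12} = q_1·c_2 = 3.4066.
u_2 = c_2 − 3.4066·q_1 = (-1.7895, 1.3421, 5.6579, 2.8947).
‖u_2‖ = 6.7376, so q_2 = (-0.2656, 0.1992, 0.8398, 0.4296).
r_{13} = q_1·c_3 = 1.4600; r_{23} = q_2·c_3 = -2.3708.
u_3 = c_3 − 1.4600·q_1 + 2.3708·q_2 = (2.3177, -1.2383, -1.2986, 4.5449).
‖u_3‖ = 5.4081, so q_3 = (0.4286, -0.2290, -0.2401, 0.8404).
Qᵀb = (1.1355, -4.5815, -1.3905).
Back-substitute: x_3 = -1.3905/5.4081 = -0.2571.
x_2 = (-4.5815 + 2.3708·(-0.2571))/6.7376 = -0.7705.
x_1 = (1.1355 − 3.4066·(-0.7705) − 1.4600·(-0.2571))/6.1644 = 0.6709.

x = (0.6709, -0.7705, -0.2571)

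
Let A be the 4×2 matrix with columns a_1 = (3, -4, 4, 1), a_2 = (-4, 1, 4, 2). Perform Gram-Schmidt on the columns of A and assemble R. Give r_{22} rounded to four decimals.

a_1 = (3, -4, 4, 1); ‖a_1‖ = 6.4807, so q_1 = (0.4629, -0.6172, 0.6172, 0.1543).
q_1·a_2 = 0.4629·(-4) + (-0.6172)·1 + 0.6172·4 + 0.1543·2 = 0.3086.
u_2 = a_2 − 0.3086·q_1 = (-4.1429, 1.1905, 3.8095, 1.9524).
r_{22} = ‖u_2‖ = 6.0749.

r_{22} = 6.0749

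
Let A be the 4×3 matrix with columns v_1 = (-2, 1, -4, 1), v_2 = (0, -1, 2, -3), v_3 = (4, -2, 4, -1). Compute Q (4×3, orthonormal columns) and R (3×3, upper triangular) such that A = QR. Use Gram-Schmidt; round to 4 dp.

Q = [[-0.4264, -0.3996, 0.6946], [0.2132, -0.1665, -0.4718], [-0.8528, -0.0666, -0.5111], [0.2132, -0.8990, -0.1835]], R = [[4.6904, -2.5584, -5.7564], [0.0000, 2.7303, -0.6326], [0.0000, 0.0000, 1.8610]]

q_1 = v_1/‖v_1‖ = (-2, 1, -4, 1)/4.6904 = (-0.4264, 0.2132, -0.8528, 0.2132).
r_{12} = q_1·v_2 = -2.5584.
u_2 = v_2 + 2.5584·q_1 = (-1.0909, -0.4545, -0.1818, -2.4545).
‖u_2‖ = 2.7303, so q_2 = (-0.3996, -0.1665, -0.0666, -0.8990).
r_{13} = q_1·v_3 = -5.7564; r_{23} = q_2·v_3 = -0.6326.
u_3 = v_3 + 5.7564·q_1 + 0.6326·q_2 = (1.2927, -0.8780, -0.9512, -0.3415).
‖u_3‖ = 1.8610, so q_3 = (0.6946, -0.4718, -0.5111, -0.1835).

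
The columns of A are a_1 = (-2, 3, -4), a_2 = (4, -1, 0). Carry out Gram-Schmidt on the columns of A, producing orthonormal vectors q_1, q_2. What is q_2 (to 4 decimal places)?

a_1 = (-2, 3, -4); ‖a_1‖ = 5.3852, so q_1 = (-0.3714, 0.5571, -0.7428).
q_1·a_2 = (-0.3714)·4 + 0.5571·(-1) + (-0.7428)·0 = -2.0426.
u_2 = a_2 + 2.0426·q_1 = (3.2414, 0.1379, -1.5172).
‖u_2‖ = 3.5816, so q_2 = (0.9050, 0.0385, -0.4236).

q_2 = (0.9050, 0.0385, -0.4236)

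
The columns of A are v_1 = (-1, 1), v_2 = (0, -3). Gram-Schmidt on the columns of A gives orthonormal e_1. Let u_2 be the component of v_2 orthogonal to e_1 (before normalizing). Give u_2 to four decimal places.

v_1 = (-1, 1); ‖v_1‖ = 1.4142, so e_1 = (-0.7071, 0.7071).
e_1·v_2 = (-0.7071)·0 + 0.7071·(-3) = -2.1213.
u_2 = v_2 + 2.1213·e_1 = (-1.5000, -1.5000).

u_2 = (-1.5000, -1.5000)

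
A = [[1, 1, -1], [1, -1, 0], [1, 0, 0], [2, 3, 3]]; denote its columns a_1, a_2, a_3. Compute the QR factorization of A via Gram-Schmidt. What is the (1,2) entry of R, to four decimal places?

r_{12} = 2.2678

a_1 = (1, 1, 1, 2); ‖a_1‖ = 2.6458, so e_1 = (0.3780, 0.3780, 0.3780, 0.7559).
r_{12} = e_1·a_2 = 2.2678.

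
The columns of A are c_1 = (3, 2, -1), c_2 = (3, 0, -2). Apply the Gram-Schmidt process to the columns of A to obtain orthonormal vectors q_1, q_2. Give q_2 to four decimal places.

q_2 = (0.3080, -0.7528, -0.5817)

c_1 = (3, 2, -1); ‖c_1‖ = 3.7417, so q_1 = (0.8018, 0.5345, -0.2673).
q_1·c_2 = 0.8018·3 + 0.5345·0 + (-0.2673)·(-2) = 2.9399.
u_2 = c_2 − 2.9399·q_1 = (0.6429, -1.5714, -1.2143).
‖u_2‖ = 2.0874, so q_2 = (0.3080, -0.7528, -0.5817).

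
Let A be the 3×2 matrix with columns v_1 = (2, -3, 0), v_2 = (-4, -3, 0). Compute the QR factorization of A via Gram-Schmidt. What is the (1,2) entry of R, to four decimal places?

r_{12} = 0.2774

v_1 = (2, -3, 0); ‖v_1‖ = 3.6056, so q_1 = (0.5547, -0.8321, 0.0000).
r_{12} = q_1·v_2 = 0.2774.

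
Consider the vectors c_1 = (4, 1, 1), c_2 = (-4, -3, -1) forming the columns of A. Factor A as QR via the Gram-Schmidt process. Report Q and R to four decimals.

q_1 = c_1/‖c_1‖ = (4, 1, 1)/4.2426 = (0.9428, 0.2357, 0.2357).
r_{12} = q_1·c_2 = -4.7140.
u_2 = c_2 + 4.7140·q_1 = (0.4444, -1.8889, 0.1111).
‖u_2‖ = 1.9437, so q_2 = (0.2287, -0.9718, 0.0572).

Q = [[0.9428, 0.2287], [0.2357, -0.9718], [0.2357, 0.0572]], R = [[4.2426, -4.7140], [0.0000, 1.9437]]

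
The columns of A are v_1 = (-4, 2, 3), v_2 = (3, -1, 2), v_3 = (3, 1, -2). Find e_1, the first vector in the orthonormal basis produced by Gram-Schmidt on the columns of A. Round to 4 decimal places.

v_1 = (-4, 2, 3); ‖v_1‖ = 5.3852, so e_1 = (-0.7428, 0.3714, 0.5571).

e_1 = (-0.7428, 0.3714, 0.5571)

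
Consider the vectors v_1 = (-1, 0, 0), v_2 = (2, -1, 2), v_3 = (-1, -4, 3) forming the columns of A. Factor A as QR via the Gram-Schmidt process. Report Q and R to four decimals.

v_1 = (-1, 0, 0); ‖v_1‖ = 1.0000, so q_1 = (-1.0000, 0.0000, 0.0000).
q_1·v_2 = (-1.0000)·2 + 0.0000·(-1) + 0.0000·2 = -2.0000.
u_2 = v_2 + 2.0000·q_1 = (0.0000, -1.0000, 2.0000).
‖u_2‖ = 2.2361, so q_2 = (0.0000, -0.4472, 0.8944).
q_1·v_3 = (-1.0000)·(-1) + 0.0000·(-4) + 0.0000·3 = 1.0000; q_2·v_3 = 0.0000·(-1) + (-0.4472)·(-4) + 0.8944·3 = 4.4721.
u_3 = v_3 − 1.0000·q_1 − 4.4721·q_2 = (0.0000, -2.0000, -1.0000).
‖u_3‖ = 2.2361, so q_3 = (0.0000, -0.8944, -0.4472).

Q = [[-1.0000, 0.0000, 0.0000], [0.0000, -0.4472, -0.8944], [0.0000, 0.8944, -0.4472]], R = [[1.0000, -2.0000, 1.0000], [0.0000, 2.2361, 4.4721], [0.0000, 0.0000, 2.2361]]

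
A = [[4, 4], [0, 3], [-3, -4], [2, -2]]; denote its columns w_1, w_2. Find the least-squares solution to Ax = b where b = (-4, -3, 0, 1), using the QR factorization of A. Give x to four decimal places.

x = (0.0247, -0.6132)

w_1 = (4, 0, -3, 2); ‖w_1‖ = 5.3852, so q_1 = (0.7428, 0.0000, -0.5571, 0.3714).
q_1·w_2 = 0.7428·4 + 0.0000·3 + (-0.5571)·(-4) + 0.3714·(-2) = 4.4567.
u_2 = w_2 − 4.4567·q_1 = (0.6897, 3.0000, -1.5172, -3.6552).
‖u_2‖ = 5.0138, so q_2 = (0.1376, 0.5984, -0.3026, -0.7290).
Qᵀb = (-2.5997, -3.0743).
Back-substitute: x_2 = -3.0743/5.0138 = -0.6132.
x_1 = (-2.5997 − 4.4567·(-0.6132))/5.3852 = 0.0247.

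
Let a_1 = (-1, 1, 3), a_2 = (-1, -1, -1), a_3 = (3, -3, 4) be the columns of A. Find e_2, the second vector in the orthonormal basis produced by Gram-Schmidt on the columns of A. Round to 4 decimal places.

e_2 = (-0.8616, -0.4924, -0.1231)

a_1 = (-1, 1, 3); ‖a_1‖ = 3.3166, so e_1 = (-0.3015, 0.3015, 0.9045).
e_1·a_2 = (-0.3015)·(-1) + 0.3015·(-1) + 0.9045·(-1) = -0.9045.
u_2 = a_2 + 0.9045·e_1 = (-1.2727, -0.7273, -0.1818).
‖u_2‖ = 1.4771, so e_2 = (-0.8616, -0.4924, -0.1231).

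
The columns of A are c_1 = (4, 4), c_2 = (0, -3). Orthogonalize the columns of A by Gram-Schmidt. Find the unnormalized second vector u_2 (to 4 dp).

u_2 = (1.5000, -1.5000)

e_1 = c_1/‖c_1‖ = (4, 4)/5.6569 = (0.7071, 0.7071).
r_{12} = e_1·c_2 = -2.1213.
u_2 = c_2 + 2.1213·e_1 = (1.5000, -1.5000).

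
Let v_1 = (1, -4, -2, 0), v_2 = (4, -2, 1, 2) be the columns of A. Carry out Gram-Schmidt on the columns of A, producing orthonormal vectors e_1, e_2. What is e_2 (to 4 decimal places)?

e_2 = (0.7833, -0.0212, 0.4340, 0.4446)

v_1 = (1, -4, -2, 0); ‖v_1‖ = 4.5826, so e_1 = (0.2182, -0.8729, -0.4364, 0.0000).
e_1·v_2 = 0.2182·4 + (-0.8729)·(-2) + (-0.4364)·1 + 0.0000·2 = 2.1822.
u_2 = v_2 − 2.1822·e_1 = (3.5238, -0.0952, 1.9524, 2.0000).
‖u_2‖ = 4.4987, so e_2 = (0.7833, -0.0212, 0.4340, 0.4446).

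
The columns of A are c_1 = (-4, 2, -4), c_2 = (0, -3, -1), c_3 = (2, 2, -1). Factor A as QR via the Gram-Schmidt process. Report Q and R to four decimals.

e_1 = c_1/‖c_1‖ = (-4, 2, -4)/6.0000 = (-0.6667, 0.3333, -0.6667).
r_{12} = e_1·c_2 = -0.3333.
u_2 = c_2 + 0.3333·e_1 = (-0.2222, -2.8889, -1.2222).
‖u_2‖ = 3.1447, so e_2 = (-0.0707, -0.9187, -0.3887).
r_{13} = e_1·c_3 = 0.0000; r_{23} = e_2·c_3 = -1.5900.
u_3 = c_3 + 0.0000·e_1 + 1.5900·e_2 = (1.8876, 0.5393, -1.6180).
‖u_3‖ = 2.5440, so e_3 = (0.7420, 0.2120, -0.6360).

Q = [[-0.6667, -0.0707, 0.7420], [0.3333, -0.9187, 0.2120], [-0.6667, -0.3887, -0.6360]], R = [[6.0000, -0.3333, 0.0000], [0.0000, 3.1447, -1.5900], [0.0000, 0.0000, 2.5440]]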